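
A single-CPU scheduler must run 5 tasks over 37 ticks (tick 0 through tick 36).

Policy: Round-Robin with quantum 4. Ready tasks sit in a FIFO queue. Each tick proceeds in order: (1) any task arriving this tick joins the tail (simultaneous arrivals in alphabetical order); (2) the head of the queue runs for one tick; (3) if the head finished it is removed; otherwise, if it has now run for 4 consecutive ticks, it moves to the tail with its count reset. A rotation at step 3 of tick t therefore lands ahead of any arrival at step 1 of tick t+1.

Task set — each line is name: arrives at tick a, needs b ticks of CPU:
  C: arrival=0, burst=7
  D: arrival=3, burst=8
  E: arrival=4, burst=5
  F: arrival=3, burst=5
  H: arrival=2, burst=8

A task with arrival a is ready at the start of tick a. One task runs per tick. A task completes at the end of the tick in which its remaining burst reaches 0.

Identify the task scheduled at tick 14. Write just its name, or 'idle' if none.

t=0: queue=[C] q_used=0 → run C
t=1: queue=[C] q_used=1 → run C
t=2: queue=[C,H] q_used=2 → run C
t=3: queue=[C,H,D,F] q_used=3 → run C
t=4: queue=[H,D,F,C,E] q_used=0 → run H
t=5: queue=[H,D,F,C,E] q_used=1 → run H
t=6: queue=[H,D,F,C,E] q_used=2 → run H
t=7: queue=[H,D,F,C,E] q_used=3 → run H
t=8: queue=[D,F,C,E,H] q_used=0 → run D
t=9: queue=[D,F,C,E,H] q_used=1 → run D
t=10: queue=[D,F,C,E,H] q_used=2 → run D
t=11: queue=[D,F,C,E,H] q_used=3 → run D
t=12: queue=[F,C,E,H,D] q_used=0 → run F
t=13: queue=[F,C,E,H,D] q_used=1 → run F
t=14: queue=[F,C,E,H,D] q_used=2 → run F
t=15: queue=[F,C,E,H,D] q_used=3 → run F
t=16: queue=[C,E,H,D,F] q_used=0 → run C
t=17: queue=[C,E,H,D,F] q_used=1 → run C
t=18: queue=[C,E,H,D,F] q_used=2 → run C
t=19: queue=[E,H,D,F] q_used=0 → run E
t=20: queue=[E,H,D,F] q_used=1 → run E
t=21: queue=[E,H,D,F] q_used=2 → run E
t=22: queue=[E,H,D,F] q_used=3 → run E
t=23: queue=[H,D,F,E] q_used=0 → run H
t=24: queue=[H,D,F,E] q_used=1 → run H
t=25: queue=[H,D,F,E] q_used=2 → run H
t=26: queue=[H,D,F,E] q_used=3 → run H
t=27: queue=[D,F,E] q_used=0 → run D
t=28: queue=[D,F,E] q_used=1 → run D
t=29: queue=[D,F,E] q_used=2 → run D
t=30: queue=[D,F,E] q_used=3 → run D
t=31: queue=[F,E] q_used=0 → run F
t=32: queue=[E] q_used=0 → run E
t=33: (idle)
t=34: (idle)
t=35: (idle)
t=36: (idle)

running at tick 14 = F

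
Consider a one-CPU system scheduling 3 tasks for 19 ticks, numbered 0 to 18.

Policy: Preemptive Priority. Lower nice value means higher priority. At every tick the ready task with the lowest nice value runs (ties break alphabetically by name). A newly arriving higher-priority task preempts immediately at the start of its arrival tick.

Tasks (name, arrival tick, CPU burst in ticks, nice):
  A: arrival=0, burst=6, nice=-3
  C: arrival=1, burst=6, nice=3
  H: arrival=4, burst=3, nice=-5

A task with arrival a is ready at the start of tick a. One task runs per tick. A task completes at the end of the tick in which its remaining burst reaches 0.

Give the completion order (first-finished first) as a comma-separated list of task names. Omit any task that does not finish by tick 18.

completion order = H, A, C

t=0: ready={A} → run A
t=1: ready={A,C} → run A
t=2: ready={A,C} → run A
t=3: ready={A,C} → run A
t=4: ready={A,C,H} → run H
t=5: ready={A,C,H} → run H
t=6: ready={A,C,H} → run H
t=7: ready={A,C} → run A
t=8: ready={A,C} → run A
t=9: ready={C} → run C
t=10: ready={C} → run C
t=11: ready={C} → run C
t=12: ready={C} → run C
t=13: ready={C} → run C
t=14: ready={C} → run C
t=15: (idle)
t=16: (idle)
t=17: (idle)
t=18: (idle)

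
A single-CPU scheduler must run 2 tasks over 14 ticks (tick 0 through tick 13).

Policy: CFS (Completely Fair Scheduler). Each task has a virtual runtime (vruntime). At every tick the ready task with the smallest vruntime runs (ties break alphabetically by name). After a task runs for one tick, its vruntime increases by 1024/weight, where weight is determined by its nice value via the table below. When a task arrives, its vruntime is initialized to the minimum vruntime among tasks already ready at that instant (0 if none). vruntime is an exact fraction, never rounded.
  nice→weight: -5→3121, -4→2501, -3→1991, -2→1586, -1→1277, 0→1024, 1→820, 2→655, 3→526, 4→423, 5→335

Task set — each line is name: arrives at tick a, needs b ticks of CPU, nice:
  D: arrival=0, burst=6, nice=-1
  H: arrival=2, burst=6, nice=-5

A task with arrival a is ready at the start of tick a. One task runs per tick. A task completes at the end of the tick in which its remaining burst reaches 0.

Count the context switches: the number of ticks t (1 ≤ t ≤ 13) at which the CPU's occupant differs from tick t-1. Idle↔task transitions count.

t=0: vr[D=0] → run D
t=1: vr[D=1024/1277] → run D
t=2: vr[D=2048/1277 H=2048/1277] → run D
t=3: vr[D=3072/1277 H=2048/1277] → run H
t=4: vr[D=3072/1277 H=7699456/3985517] → run H
t=5: vr[D=3072/1277 H=9007104/3985517] → run H
t=6: vr[D=3072/1277 H=10314752/3985517] → run D
t=7: vr[D=4096/1277 H=10314752/3985517] → run H
t=8: vr[D=4096/1277 H=11622400/3985517] → run H
t=9: vr[D=4096/1277 H=12930048/3985517] → run D
t=10: vr[D=5120/1277 H=12930048/3985517] → run H
t=11: vr[D=5120/1277] → run D
t=12: (idle)
t=13: (idle)

context switches = 7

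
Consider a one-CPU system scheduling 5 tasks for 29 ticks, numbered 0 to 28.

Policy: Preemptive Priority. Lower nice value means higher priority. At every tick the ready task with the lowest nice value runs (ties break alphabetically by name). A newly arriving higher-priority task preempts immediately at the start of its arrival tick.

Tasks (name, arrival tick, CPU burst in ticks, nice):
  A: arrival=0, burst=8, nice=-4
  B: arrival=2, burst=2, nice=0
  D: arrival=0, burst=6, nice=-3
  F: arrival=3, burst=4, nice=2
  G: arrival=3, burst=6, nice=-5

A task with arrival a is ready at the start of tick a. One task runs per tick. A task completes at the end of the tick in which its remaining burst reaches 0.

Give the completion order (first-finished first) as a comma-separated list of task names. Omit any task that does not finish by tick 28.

completion order = G, A, D, B, F

t=0: ready={A,D} → run A
t=1: ready={A,D} → run A
t=2: ready={A,B,D} → run A
t=3: ready={A,B,D,F,G} → run G
t=4: ready={A,B,D,F,G} → run G
t=5: ready={A,B,D,F,G} → run G
t=6: ready={A,B,D,F,G} → run G
t=7: ready={A,B,D,F,G} → run G
t=8: ready={A,B,D,F,G} → run G
t=9: ready={A,B,D,F} → run A
t=10: ready={A,B,D,F} → run A
t=11: ready={A,B,D,F} → run A
t=12: ready={A,B,D,F} → run A
t=13: ready={A,B,D,F} → run A
t=14: ready={B,D,F} → run D
t=15: ready={B,D,F} → run D
t=16: ready={B,D,F} → run D
t=17: ready={B,D,F} → run D
t=18: ready={B,D,F} → run D
t=19: ready={B,D,F} → run D
t=20: ready={B,F} → run B
t=21: ready={B,F} → run B
t=22: ready={F} → run F
t=23: ready={F} → run F
t=24: ready={F} → run F
t=25: ready={F} → run F
t=26: (idle)
t=27: (idle)
t=28: (idle)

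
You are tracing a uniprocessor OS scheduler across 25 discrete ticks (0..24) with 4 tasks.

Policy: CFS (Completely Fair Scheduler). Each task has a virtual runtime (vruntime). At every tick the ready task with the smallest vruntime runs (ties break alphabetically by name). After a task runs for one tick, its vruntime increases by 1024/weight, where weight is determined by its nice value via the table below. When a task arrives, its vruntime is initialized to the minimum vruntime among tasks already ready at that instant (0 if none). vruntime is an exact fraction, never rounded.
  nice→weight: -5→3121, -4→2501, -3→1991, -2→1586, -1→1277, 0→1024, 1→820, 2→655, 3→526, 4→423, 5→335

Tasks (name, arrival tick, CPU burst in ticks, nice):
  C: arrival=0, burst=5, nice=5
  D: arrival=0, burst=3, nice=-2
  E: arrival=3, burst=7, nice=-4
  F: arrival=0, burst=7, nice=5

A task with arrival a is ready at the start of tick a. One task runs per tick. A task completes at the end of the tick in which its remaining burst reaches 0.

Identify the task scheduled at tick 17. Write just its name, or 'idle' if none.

t=0: vr[C=0 D=0 F=0] → run C
t=1: vr[C=1024/335 D=0 F=0] → run D
t=2: vr[C=1024/335 D=512/793 F=0] → run F
t=3: vr[C=1024/335 D=512/793 E=512/793 F=1024/335] → run D
t=4: vr[C=1024/335 D=1024/793 E=512/793 F=1024/335] → run E
t=5: vr[C=1024/335 D=1024/793 E=34304/32513 F=1024/335] → run E
t=6: vr[C=1024/335 D=1024/793 E=47616/32513 F=1024/335] → run D
t=7: vr[C=1024/335 E=47616/32513 F=1024/335] → run E
t=8: vr[C=1024/335 E=60928/32513 F=1024/335] → run E
t=9: vr[C=1024/335 E=74240/32513 F=1024/335] → run E
t=10: vr[C=1024/335 E=87552/32513 F=1024/335] → run E
t=11: vr[C=1024/335 E=100864/32513 F=1024/335] → run C
t=12: vr[C=2048/335 E=100864/32513 F=1024/335] → run F
t=13: vr[C=2048/335 E=100864/32513 F=2048/335] → run E
t=14: vr[C=2048/335 F=2048/335] → run C
t=15: vr[C=3072/335 F=2048/335] → run F
t=16: vr[C=3072/335 F=3072/335] → run C
t=17: vr[C=4096/335 F=3072/335] → run F
t=18: vr[C=4096/335 F=4096/335] → run C
t=19: vr[F=4096/335] → run F
t=20: vr[F=1024/67] → run F
t=21: vr[F=6144/335] → run F
t=22: (idle)
t=23: (idle)
t=24: (idle)

running at tick 17 = F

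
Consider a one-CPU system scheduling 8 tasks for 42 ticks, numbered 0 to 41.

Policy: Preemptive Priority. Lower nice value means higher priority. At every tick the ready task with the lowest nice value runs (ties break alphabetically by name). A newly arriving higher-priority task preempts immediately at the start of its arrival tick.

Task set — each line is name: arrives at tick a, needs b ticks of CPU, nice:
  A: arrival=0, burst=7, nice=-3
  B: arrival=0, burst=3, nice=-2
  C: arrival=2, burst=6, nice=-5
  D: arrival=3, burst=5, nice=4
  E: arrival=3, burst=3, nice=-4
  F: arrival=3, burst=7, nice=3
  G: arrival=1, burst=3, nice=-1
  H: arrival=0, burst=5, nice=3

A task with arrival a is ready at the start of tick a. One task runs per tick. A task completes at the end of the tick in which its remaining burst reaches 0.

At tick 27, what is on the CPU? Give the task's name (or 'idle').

running at tick 27 = F

t=0: ready={A,B,H} → run A
t=1: ready={A,B,G,H} → run A
t=2: ready={A,B,C,G,H} → run C
t=3: ready={A,B,C,D,E,F,G,H} → run C
t=4: ready={A,B,C,D,E,F,G,H} → run C
t=5: ready={A,B,C,D,E,F,G,H} → run C
t=6: ready={A,B,C,D,E,F,G,H} → run C
t=7: ready={A,B,C,D,E,F,G,H} → run C
t=8: ready={A,B,D,E,F,G,H} → run E
t=9: ready={A,B,D,E,F,G,H} → run E
t=10: ready={A,B,D,E,F,G,H} → run E
t=11: ready={A,B,D,F,G,H} → run A
t=12: ready={A,B,D,F,G,H} → run A
t=13: ready={A,B,D,F,G,H} → run A
t=14: ready={A,B,D,F,G,H} → run A
t=15: ready={A,B,D,F,G,H} → run A
t=16: ready={B,D,F,G,H} → run B
t=17: ready={B,D,F,G,H} → run B
t=18: ready={B,D,F,G,H} → run B
t=19: ready={D,F,G,H} → run G
t=20: ready={D,F,G,H} → run G
t=21: ready={D,F,G,H} → run G
t=22: ready={D,F,H} → run F
t=23: ready={D,F,H} → run F
t=24: ready={D,F,H} → run F
t=25: ready={D,F,H} → run F
t=26: ready={D,F,H} → run F
t=27: ready={D,F,H} → run F
t=28: ready={D,F,H} → run F
t=29: ready={D,H} → run H
t=30: ready={D,H} → run H
t=31: ready={D,H} → run H
t=32: ready={D,H} → run H
t=33: ready={D,H} → run H
t=34: ready={D} → run D
t=35: ready={D} → run D
t=36: ready={D} → run D
t=37: ready={D} → run D
t=38: ready={D} → run D
t=39: (idle)
t=40: (idle)
t=41: (idle)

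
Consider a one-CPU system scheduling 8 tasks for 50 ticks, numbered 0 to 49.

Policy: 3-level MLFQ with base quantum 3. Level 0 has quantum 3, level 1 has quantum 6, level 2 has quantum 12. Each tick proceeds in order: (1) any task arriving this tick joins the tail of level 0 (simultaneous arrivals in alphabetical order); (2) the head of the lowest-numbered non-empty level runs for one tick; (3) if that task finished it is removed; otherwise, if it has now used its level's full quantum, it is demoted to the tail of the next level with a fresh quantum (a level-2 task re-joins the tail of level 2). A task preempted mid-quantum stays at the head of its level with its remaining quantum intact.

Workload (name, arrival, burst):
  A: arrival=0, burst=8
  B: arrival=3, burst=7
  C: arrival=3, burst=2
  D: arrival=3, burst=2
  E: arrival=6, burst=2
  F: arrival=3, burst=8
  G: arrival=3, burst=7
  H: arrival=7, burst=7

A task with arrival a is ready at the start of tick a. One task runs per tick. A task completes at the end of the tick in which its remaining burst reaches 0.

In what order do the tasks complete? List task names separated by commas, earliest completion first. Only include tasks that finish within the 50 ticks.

completion order = C, D, E, A, B, F, G, H

t=0: L0/L1/L2 = A/-/- → run A
t=1: L0/L1/L2 = A/-/- → run A
t=2: L0/L1/L2 = A/-/- → run A
t=3: L0/L1/L2 = BCDFG/A/- → run B
t=4: L0/L1/L2 = BCDFG/A/- → run B
t=5: L0/L1/L2 = BCDFG/A/- → run B
t=6: L0/L1/L2 = CDFGE/AB/- → run C
t=7: L0/L1/L2 = CDFGEH/AB/- → run C
t=8: L0/L1/L2 = DFGEH/AB/- → run D
t=9: L0/L1/L2 = DFGEH/AB/- → run D
t=10: L0/L1/L2 = FGEH/AB/- → run F
t=11: L0/L1/L2 = FGEH/AB/- → run F
t=12: L0/L1/L2 = FGEH/AB/- → run F
t=13: L0/L1/L2 = GEH/ABF/- → run G
t=14: L0/L1/L2 = GEH/ABF/- → run G
t=15: L0/L1/L2 = GEH/ABF/- → run G
t=16: L0/L1/L2 = EH/ABFG/- → run E
t=17: L0/L1/L2 = EH/ABFG/- → run E
t=18: L0/L1/L2 = H/ABFG/- → run H
t=19: L0/L1/L2 = H/ABFG/- → run H
t=20: L0/L1/L2 = H/ABFG/- → run H
t=21: L0/L1/L2 = -/ABFGH/- → run A
t=22: L0/L1/L2 = -/ABFGH/- → run A
t=23: L0/L1/L2 = -/ABFGH/- → run A
t=24: L0/L1/L2 = -/ABFGH/- → run A
t=25: L0/L1/L2 = -/ABFGH/- → run A
t=26: L0/L1/L2 = -/BFGH/- → run B
t=27: L0/L1/L2 = -/BFGH/- → run B
t=28: L0/L1/L2 = -/BFGH/- → run B
t=29: L0/L1/L2 = -/BFGH/- → run B
t=30: L0/L1/L2 = -/FGH/- → run F
t=31: L0/L1/L2 = -/FGH/- → run F
t=32: L0/L1/L2 = -/FGH/- → run F
t=33: L0/L1/L2 = -/FGH/- → run F
t=34: L0/L1/L2 = -/FGH/- → run F
t=35: L0/L1/L2 = -/GH/- → run G
t=36: L0/L1/L2 = -/GH/- → run G
t=37: L0/L1/L2 = -/GH/- → run G
t=38: L0/L1/L2 = -/GH/- → run G
t=39: L0/L1/L2 = -/H/- → run H
t=40: L0/L1/L2 = -/H/- → run H
t=41: L0/L1/L2 = -/H/- → run H
t=42: L0/L1/L2 = -/H/- → run H
t=43: (idle)
t=44: (idle)
t=45: (idle)
t=46: (idle)
t=47: (idle)
t=48: (idle)
t=49: (idle)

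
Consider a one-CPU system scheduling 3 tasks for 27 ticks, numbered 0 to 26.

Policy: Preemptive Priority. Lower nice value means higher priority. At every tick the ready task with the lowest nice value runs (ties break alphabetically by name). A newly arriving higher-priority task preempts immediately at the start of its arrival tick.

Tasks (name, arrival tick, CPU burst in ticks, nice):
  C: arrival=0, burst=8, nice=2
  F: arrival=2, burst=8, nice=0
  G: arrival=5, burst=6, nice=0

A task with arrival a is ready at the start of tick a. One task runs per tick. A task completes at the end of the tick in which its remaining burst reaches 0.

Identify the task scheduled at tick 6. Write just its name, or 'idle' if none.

t=0: ready={C} → run C
t=1: ready={C} → run C
t=2: ready={C,F} → run F
t=3: ready={C,F} → run F
t=4: ready={C,F} → run F
t=5: ready={C,F,G} → run F
t=6: ready={C,F,G} → run F
t=7: ready={C,F,G} → run F
t=8: ready={C,F,G} → run F
t=9: ready={C,F,G} → run F
t=10: ready={C,G} → run G
t=11: ready={C,G} → run G
t=12: ready={C,G} → run G
t=13: ready={C,G} → run G
t=14: ready={C,G} → run G
t=15: ready={C,G} → run G
t=16: ready={C} → run C
t=17: ready={C} → run C
t=18: ready={C} → run C
t=19: ready={C} → run C
t=20: ready={C} → run C
t=21: ready={C} → run C
t=22: (idle)
t=23: (idle)
t=24: (idle)
t=25: (idle)
t=26: (idle)

running at tick 6 = F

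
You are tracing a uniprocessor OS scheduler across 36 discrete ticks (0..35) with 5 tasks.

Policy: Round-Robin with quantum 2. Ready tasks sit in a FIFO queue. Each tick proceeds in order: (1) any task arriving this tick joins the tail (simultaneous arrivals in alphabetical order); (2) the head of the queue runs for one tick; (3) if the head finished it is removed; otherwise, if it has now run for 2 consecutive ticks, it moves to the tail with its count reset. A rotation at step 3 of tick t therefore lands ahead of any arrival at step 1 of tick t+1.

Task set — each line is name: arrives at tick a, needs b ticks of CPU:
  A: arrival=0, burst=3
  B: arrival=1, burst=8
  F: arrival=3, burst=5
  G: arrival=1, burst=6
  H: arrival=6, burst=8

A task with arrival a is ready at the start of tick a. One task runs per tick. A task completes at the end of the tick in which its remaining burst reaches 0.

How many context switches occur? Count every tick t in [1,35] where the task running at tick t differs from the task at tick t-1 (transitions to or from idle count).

t=0: queue=[A] q_used=0 → run A
t=1: queue=[A,B,G] q_used=1 → run A
t=2: queue=[B,G,A] q_used=0 → run B
t=3: queue=[B,G,A,F] q_used=1 → run B
t=4: queue=[G,A,F,B] q_used=0 → run G
t=5: queue=[G,A,F,B] q_used=1 → run G
t=6: queue=[A,F,B,G,H] q_used=0 → run A
t=7: queue=[F,B,G,H] q_used=0 → run F
t=8: queue=[F,B,G,H] q_used=1 → run F
t=9: queue=[B,G,H,F] q_used=0 → run B
t=10: queue=[B,G,H,F] q_used=1 → run B
t=11: queue=[G,H,F,B] q_used=0 → run G
t=12: queue=[G,H,F,B] q_used=1 → run G
t=13: queue=[H,F,B,G] q_used=0 → run H
t=14: queue=[H,F,B,G] q_used=1 → run H
t=15: queue=[F,B,G,H] q_used=0 → run F
t=16: queue=[F,B,G,H] q_used=1 → run F
t=17: queue=[B,G,H,F] q_used=0 → run B
t=18: queue=[B,G,H,F] q_used=1 → run B
t=19: queue=[G,H,F,B] q_used=0 → run G
t=20: queue=[G,H,F,B] q_used=1 → run G
t=21: queue=[H,F,B] q_used=0 → run H
t=22: queue=[H,F,B] q_used=1 → run H
t=23: queue=[F,B,H] q_used=0 → run F
t=24: queue=[B,H] q_used=0 → run B
t=25: queue=[B,H] q_used=1 → run B
t=26: queue=[H] q_used=0 → run H
t=27: queue=[H] q_used=1 → run H
t=28: queue=[H] q_used=0 → run H
t=29: queue=[H] q_used=1 → run H
t=30: (idle)
t=31: (idle)
t=32: (idle)
t=33: (idle)
t=34: (idle)
t=35: (idle)

context switches = 15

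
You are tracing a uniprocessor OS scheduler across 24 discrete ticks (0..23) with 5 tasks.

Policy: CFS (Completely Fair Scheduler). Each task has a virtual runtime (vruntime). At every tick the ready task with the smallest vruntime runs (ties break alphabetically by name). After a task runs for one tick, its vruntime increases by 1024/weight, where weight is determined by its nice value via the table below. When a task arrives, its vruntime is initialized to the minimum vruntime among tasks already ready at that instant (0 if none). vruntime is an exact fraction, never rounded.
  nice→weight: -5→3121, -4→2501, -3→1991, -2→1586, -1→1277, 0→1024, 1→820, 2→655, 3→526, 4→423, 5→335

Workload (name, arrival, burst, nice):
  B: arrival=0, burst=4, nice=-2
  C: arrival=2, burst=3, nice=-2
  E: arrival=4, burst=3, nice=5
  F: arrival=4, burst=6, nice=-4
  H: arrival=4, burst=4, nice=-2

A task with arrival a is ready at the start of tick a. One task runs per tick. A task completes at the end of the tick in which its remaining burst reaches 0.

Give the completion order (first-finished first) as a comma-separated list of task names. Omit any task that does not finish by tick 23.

t=0: vr[B=0] → run B
t=1: vr[B=512/793] → run B
t=2: vr[B=1024/793 C=1024/793] → run B
t=3: vr[B=1536/793 C=1024/793] → run C
t=4: vr[B=1536/793 C=1536/793 E=1536/793 F=1536/793 H=1536/793] → run B
t=5: vr[C=1536/793 E=1536/793 F=1536/793 H=1536/793] → run C
t=6: vr[C=2048/793 E=1536/793 F=1536/793 H=1536/793] → run E
t=7: vr[C=2048/793 E=1326592/265655 F=1536/793 H=1536/793] → run F
t=8: vr[C=2048/793 E=1326592/265655 F=76288/32513 H=1536/793] → run H
t=9: vr[C=2048/793 E=1326592/265655 F=76288/32513 H=2048/793] → run F
t=10: vr[C=2048/793 E=1326592/265655 F=89600/32513 H=2048/793] → run C
t=11: vr[E=1326592/265655 F=89600/32513 H=2048/793] → run H
t=12: vr[E=1326592/265655 F=89600/32513 H=2560/793] → run F
t=13: vr[E=1326592/265655 F=102912/32513 H=2560/793] → run F
t=14: vr[E=1326592/265655 F=116224/32513 H=2560/793] → run H
t=15: vr[E=1326592/265655 F=116224/32513 H=3072/793] → run F
t=16: vr[E=1326592/265655 F=129536/32513 H=3072/793] → run H
t=17: vr[E=1326592/265655 F=129536/32513] → run F
t=18: vr[E=1326592/265655] → run E
t=19: vr[E=2138624/265655] → run E
t=20: (idle)
t=21: (idle)
t=22: (idle)
t=23: (idle)

completion order = B, C, H, F, E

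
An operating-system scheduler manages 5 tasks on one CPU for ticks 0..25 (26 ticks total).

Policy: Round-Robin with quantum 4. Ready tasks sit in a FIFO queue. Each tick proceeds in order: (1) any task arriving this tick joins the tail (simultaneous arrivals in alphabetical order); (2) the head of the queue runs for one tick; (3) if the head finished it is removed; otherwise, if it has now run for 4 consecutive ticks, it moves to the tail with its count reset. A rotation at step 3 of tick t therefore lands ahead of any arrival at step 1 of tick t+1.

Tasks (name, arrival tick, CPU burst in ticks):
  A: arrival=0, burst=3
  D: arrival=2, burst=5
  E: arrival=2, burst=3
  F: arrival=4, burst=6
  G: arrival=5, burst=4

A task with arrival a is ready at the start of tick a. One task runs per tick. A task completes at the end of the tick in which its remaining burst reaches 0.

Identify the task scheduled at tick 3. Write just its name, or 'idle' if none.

t=0: queue=[A] q_used=0 → run A
t=1: queue=[A] q_used=1 → run A
t=2: queue=[A,D,E] q_used=2 → run A
t=3: queue=[D,E] q_used=0 → run D
t=4: queue=[D,E,F] q_used=1 → run D
t=5: queue=[D,E,F,G] q_used=2 → run D
t=6: queue=[D,E,F,G] q_used=3 → run D
t=7: queue=[E,F,G,D] q_used=0 → run E
t=8: queue=[E,F,G,D] q_used=1 → run E
t=9: queue=[E,F,G,D] q_used=2 → run E
t=10: queue=[F,G,D] q_used=0 → run F
t=11: queue=[F,G,D] q_used=1 → run F
t=12: queue=[F,G,D] q_used=2 → run F
t=13: queue=[F,G,D] q_used=3 → run F
t=14: queue=[G,D,F] q_used=0 → run G
t=15: queue=[G,D,F] q_used=1 → run G
t=16: queue=[G,D,F] q_used=2 → run G
t=17: queue=[G,D,F] q_used=3 → run G
t=18: queue=[D,F] q_used=0 → run D
t=19: queue=[F] q_used=0 → run F
t=20: queue=[F] q_used=1 → run F
t=21: (idle)
t=22: (idle)
t=23: (idle)
t=24: (idle)
t=25: (idle)

running at tick 3 = D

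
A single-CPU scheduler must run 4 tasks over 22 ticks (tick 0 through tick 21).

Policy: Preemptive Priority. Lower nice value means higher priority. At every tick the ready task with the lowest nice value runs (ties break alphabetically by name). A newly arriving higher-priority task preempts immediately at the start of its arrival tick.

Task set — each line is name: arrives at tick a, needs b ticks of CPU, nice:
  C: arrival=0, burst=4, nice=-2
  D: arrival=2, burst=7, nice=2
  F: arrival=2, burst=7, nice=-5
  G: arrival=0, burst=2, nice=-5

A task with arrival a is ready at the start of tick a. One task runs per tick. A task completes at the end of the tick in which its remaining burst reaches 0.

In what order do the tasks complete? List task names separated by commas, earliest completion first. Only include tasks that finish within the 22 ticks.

completion order = G, F, C, D

t=0: ready={C,G} → run G
t=1: ready={C,G} → run G
t=2: ready={C,D,F} → run F
t=3: ready={C,D,F} → run F
t=4: ready={C,D,F} → run F
t=5: ready={C,D,F} → run F
t=6: ready={C,D,F} → run F
t=7: ready={C,D,F} → run F
t=8: ready={C,D,F} → run F
t=9: ready={C,D} → run C
t=10: ready={C,D} → run C
t=11: ready={C,D} → run C
t=12: ready={C,D} → run C
t=13: ready={D} → run D
t=14: ready={D} → run D
t=15: ready={D} → run D
t=16: ready={D} → run D
t=17: ready={D} → run D
t=18: ready={D} → run D
t=19: ready={D} → run D
t=20: (idle)
t=21: (idle)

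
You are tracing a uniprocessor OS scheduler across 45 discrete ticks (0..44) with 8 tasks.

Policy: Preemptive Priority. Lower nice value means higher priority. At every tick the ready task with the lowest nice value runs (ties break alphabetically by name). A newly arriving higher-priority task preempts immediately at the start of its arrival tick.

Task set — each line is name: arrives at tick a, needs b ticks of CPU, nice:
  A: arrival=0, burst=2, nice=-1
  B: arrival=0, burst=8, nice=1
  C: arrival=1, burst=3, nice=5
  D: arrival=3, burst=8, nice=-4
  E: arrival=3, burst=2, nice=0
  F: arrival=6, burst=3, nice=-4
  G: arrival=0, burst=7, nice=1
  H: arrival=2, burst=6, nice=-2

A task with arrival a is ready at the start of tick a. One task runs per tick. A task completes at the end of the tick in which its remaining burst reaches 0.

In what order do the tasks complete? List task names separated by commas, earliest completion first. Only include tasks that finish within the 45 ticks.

t=0: ready={A,B,G} → run A
t=1: ready={A,B,C,G} → run A
t=2: ready={B,C,G,H} → run H
t=3: ready={B,C,D,E,G,H} → run D
t=4: ready={B,C,D,E,G,H} → run D
t=5: ready={B,C,D,E,G,H} → run D
t=6: ready={B,C,D,E,F,G,H} → run D
t=7: ready={B,C,D,E,F,G,H} → run D
t=8: ready={B,C,D,E,F,G,H} → run D
t=9: ready={B,C,D,E,F,G,H} → run D
t=10: ready={B,C,D,E,F,G,H} → run D
t=11: ready={B,C,E,F,G,H} → run F
t=12: ready={B,C,E,F,G,H} → run F
t=13: ready={B,C,E,F,G,H} → run F
t=14: ready={B,C,E,G,H} → run H
t=15: ready={B,C,E,G,H} → run H
t=16: ready={B,C,E,G,H} → run H
t=17: ready={B,C,E,G,H} → run H
t=18: ready={B,C,E,G,H} → run H
t=19: ready={B,C,E,G} → run E
t=20: ready={B,C,E,G} → run E
t=21: ready={B,C,G} → run B
t=22: ready={B,C,G} → run B
t=23: ready={B,C,G} → run B
t=24: ready={B,C,G} → run B
t=25: ready={B,C,G} → run B
t=26: ready={B,C,G} → run B
t=27: ready={B,C,G} → run B
t=28: ready={B,C,G} → run B
t=29: ready={C,G} → run G
t=30: ready={C,G} → run G
t=31: ready={C,G} → run G
t=32: ready={C,G} → run G
t=33: ready={C,G} → run G
t=34: ready={C,G} → run G
t=35: ready={C,G} → run G
t=36: ready={C} → run C
t=37: ready={C} → run C
t=38: ready={C} → run C
t=39: (idle)
t=40: (idle)
t=41: (idle)
t=42: (idle)
t=43: (idle)
t=44: (idle)

completion order = A, D, F, H, E, B, G, C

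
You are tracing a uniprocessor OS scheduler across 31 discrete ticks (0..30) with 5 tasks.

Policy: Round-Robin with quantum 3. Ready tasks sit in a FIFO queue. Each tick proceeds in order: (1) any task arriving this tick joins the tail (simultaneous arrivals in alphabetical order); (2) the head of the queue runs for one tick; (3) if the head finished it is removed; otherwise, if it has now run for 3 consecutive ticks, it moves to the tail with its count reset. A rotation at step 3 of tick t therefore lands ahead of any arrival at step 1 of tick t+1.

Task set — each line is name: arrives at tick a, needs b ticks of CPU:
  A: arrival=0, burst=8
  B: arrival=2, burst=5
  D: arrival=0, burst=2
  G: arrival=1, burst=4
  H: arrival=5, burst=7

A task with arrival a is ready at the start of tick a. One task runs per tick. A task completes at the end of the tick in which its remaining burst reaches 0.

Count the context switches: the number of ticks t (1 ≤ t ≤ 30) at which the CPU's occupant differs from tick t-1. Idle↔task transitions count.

context switches = 10

t=0: queue=[A,D] q_used=0 → run A
t=1: queue=[A,D,G] q_used=1 → run A
t=2: queue=[A,D,G,B] q_used=2 → run A
t=3: queue=[D,G,B,A] q_used=0 → run D
t=4: queue=[D,G,B,A] q_used=1 → run D
t=5: queue=[G,B,A,H] q_used=0 → run G
t=6: queue=[G,B,A,H] q_used=1 → run G
t=7: queue=[G,B,A,H] q_used=2 → run G
t=8: queue=[B,A,H,G] q_used=0 → run B
t=9: queue=[B,A,H,G] q_used=1 → run B
t=10: queue=[B,A,H,G] q_used=2 → run B
t=11: queue=[A,H,G,B] q_used=0 → run A
t=12: queue=[A,H,G,B] q_used=1 → run A
t=13: queue=[A,H,G,B] q_used=2 → run A
t=14: queue=[H,G,B,A] q_used=0 → run H
t=15: queue=[H,G,B,A] q_used=1 → run H
t=16: queue=[H,G,B,A] q_used=2 → run H
t=17: queue=[G,B,A,H] q_used=0 → run G
t=18: queue=[B,A,H] q_used=0 → run B
t=19: queue=[B,A,H] q_used=1 → run B
t=20: queue=[A,H] q_used=0 → run A
t=21: queue=[A,H] q_used=1 → run A
t=22: queue=[H] q_used=0 → run H
t=23: queue=[H] q_used=1 → run H
t=24: queue=[H] q_used=2 → run H
t=25: queue=[H] q_used=0 → run H
t=26: (idle)
t=27: (idle)
t=28: (idle)
t=29: (idle)
t=30: (idle)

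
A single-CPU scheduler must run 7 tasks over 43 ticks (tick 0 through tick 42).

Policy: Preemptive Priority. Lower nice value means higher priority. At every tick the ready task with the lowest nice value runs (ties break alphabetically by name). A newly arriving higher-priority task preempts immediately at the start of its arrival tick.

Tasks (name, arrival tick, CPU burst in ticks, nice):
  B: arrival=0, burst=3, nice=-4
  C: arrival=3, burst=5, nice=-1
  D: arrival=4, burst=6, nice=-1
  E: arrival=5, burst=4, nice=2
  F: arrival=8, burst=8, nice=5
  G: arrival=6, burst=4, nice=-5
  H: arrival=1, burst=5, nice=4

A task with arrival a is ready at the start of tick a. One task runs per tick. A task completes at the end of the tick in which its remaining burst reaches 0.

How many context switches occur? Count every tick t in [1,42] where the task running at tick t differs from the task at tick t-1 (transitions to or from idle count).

t=0: ready={B} → run B
t=1: ready={B,H} → run B
t=2: ready={B,H} → run B
t=3: ready={C,H} → run C
t=4: ready={C,D,H} → run C
t=5: ready={C,D,E,H} → run C
t=6: ready={C,D,E,G,H} → run G
t=7: ready={C,D,E,G,H} → run G
t=8: ready={C,D,E,F,G,H} → run G
t=9: ready={C,D,E,F,G,H} → run G
t=10: ready={C,D,E,F,H} → run C
t=11: ready={C,D,E,F,H} → run C
t=12: ready={D,E,F,H} → run D
t=13: ready={D,E,F,H} → run D
t=14: ready={D,E,F,H} → run D
t=15: ready={D,E,F,H} → run D
t=16: ready={D,E,F,H} → run D
t=17: ready={D,E,F,H} → run D
t=18: ready={E,F,H} → run E
t=19: ready={E,F,H} → run E
t=20: ready={E,F,H} → run E
t=21: ready={E,F,H} → run E
t=22: ready={F,H} → run H
t=23: ready={F,H} → run H
t=24: ready={F,H} → run H
t=25: ready={F,H} → run H
t=26: ready={F,H} → run H
t=27: ready={F} → run F
t=28: ready={F} → run F
t=29: ready={F} → run F
t=30: ready={F} → run F
t=31: ready={F} → run F
t=32: ready={F} → run F
t=33: ready={F} → run F
t=34: ready={F} → run F
t=35: (idle)
t=36: (idle)
t=37: (idle)
t=38: (idle)
t=39: (idle)
t=40: (idle)
t=41: (idle)
t=42: (idle)

context switches = 8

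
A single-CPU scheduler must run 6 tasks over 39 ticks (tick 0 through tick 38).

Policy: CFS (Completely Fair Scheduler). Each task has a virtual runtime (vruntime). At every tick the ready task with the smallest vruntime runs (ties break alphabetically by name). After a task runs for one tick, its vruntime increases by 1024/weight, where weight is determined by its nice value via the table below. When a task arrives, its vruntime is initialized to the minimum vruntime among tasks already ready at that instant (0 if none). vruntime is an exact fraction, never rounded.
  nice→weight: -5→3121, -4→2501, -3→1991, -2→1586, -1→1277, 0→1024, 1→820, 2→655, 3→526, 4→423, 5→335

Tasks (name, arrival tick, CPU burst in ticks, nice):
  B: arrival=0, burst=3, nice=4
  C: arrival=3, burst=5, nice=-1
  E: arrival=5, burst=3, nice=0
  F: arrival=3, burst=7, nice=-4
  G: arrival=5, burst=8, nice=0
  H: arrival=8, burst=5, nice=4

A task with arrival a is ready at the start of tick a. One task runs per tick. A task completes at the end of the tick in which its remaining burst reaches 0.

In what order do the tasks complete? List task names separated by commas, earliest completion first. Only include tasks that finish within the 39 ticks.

t=0: vr[B=0] → run B
t=1: vr[B=1024/423] → run B
t=2: vr[B=2048/423] → run B
t=3: vr[C=0 F=0] → run C
t=4: vr[C=1024/1277 F=0] → run F
t=5: vr[C=1024/1277 E=1024/2501 F=1024/2501 G=1024/2501] → run E
t=6: vr[C=1024/1277 E=3525/2501 F=1024/2501 G=1024/2501] → run F
t=7: vr[C=1024/1277 E=3525/2501 F=2048/2501 G=1024/2501] → run G
t=8: vr[C=1024/1277 E=3525/2501 F=2048/2501 G=3525/2501 H=1024/1277] → run C
t=9: vr[C=2048/1277 E=3525/2501 F=2048/2501 G=3525/2501 H=1024/1277] → run H
t=10: vr[C=2048/1277 E=3525/2501 F=2048/2501 G=3525/2501 H=1740800/540171] → run F
t=11: vr[C=2048/1277 E=3525/2501 F=3072/2501 G=3525/2501 H=1740800/540171] → run F
t=12: vr[C=2048/1277 E=3525/2501 F=4096/2501 G=3525/2501 H=1740800/540171] → run E
t=13: vr[C=2048/1277 E=6026/2501 F=4096/2501 G=3525/2501 H=1740800/540171] → run G
t=14: vr[C=2048/1277 E=6026/2501 F=4096/2501 G=6026/2501 H=1740800/540171] → run C
t=15: vr[C=3072/1277 E=6026/2501 F=4096/2501 G=6026/2501 H=1740800/540171] → run F
t=16: vr[C=3072/1277 E=6026/2501 F=5120/2501 G=6026/2501 H=1740800/540171] → run F
t=17: vr[C=3072/1277 E=6026/2501 F=6144/2501 G=6026/2501 H=1740800/540171] → run C
t=18: vr[C=4096/1277 E=6026/2501 F=6144/2501 G=6026/2501 H=1740800/540171] → run E
t=19: vr[C=4096/1277 F=6144/2501 G=6026/2501 H=1740800/540171] → run G
t=20: vr[C=4096/1277 F=6144/2501 G=8527/2501 H=1740800/540171] → run F
t=21: vr[C=4096/1277 G=8527/2501 H=1740800/540171] → run C
t=22: vr[G=8527/2501 H=1740800/540171] → run H
t=23: vr[G=8527/2501 H=3048448/540171] → run G
t=24: vr[G=11028/2501 H=3048448/540171] → run G
t=25: vr[G=13529/2501 H=3048448/540171] → run G
t=26: vr[G=16030/2501 H=3048448/540171] → run H
t=27: vr[G=16030/2501 H=1452032/180057] → run G
t=28: vr[G=18531/2501 H=1452032/180057] → run G
t=29: vr[H=1452032/180057] → run H
t=30: vr[H=5663744/540171] → run H
t=31: (idle)
t=32: (idle)
t=33: (idle)
t=34: (idle)
t=35: (idle)
t=36: (idle)
t=37: (idle)
t=38: (idle)

completion order = B, E, F, C, G, H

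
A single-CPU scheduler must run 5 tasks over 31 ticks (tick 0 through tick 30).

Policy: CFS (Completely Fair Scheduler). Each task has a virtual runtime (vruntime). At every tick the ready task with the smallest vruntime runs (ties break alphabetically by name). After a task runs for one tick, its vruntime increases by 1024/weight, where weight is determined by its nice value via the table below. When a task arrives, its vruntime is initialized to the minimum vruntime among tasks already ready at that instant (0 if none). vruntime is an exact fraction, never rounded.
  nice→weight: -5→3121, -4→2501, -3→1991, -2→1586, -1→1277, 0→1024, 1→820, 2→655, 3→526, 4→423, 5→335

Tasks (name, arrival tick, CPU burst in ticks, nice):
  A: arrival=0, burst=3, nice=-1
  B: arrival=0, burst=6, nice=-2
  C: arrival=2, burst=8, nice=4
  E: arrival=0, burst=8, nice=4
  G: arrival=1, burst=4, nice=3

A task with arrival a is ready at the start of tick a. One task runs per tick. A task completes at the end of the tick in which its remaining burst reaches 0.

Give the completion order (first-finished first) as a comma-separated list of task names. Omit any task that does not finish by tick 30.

completion order = A, B, G, C, E

t=0: vr[A=0 B=0 E=0] → run A
t=1: vr[A=1024/1277 B=0 E=0 G=0] → run B
t=2: vr[A=1024/1277 B=512/793 C=0 E=0 G=0] → run C
t=3: vr[A=1024/1277 B=512/793 C=1024/423 E=0 G=0] → run E
t=4: vr[A=1024/1277 B=512/793 C=1024/423 E=1024/423 G=0] → run G
t=5: vr[A=1024/1277 B=512/793 C=1024/423 E=1024/423 G=512/263] → run B
t=6: vr[A=1024/1277 B=1024/793 C=1024/423 E=1024/423 G=512/263] → run A
t=7: vr[A=2048/1277 B=1024/793 C=1024/423 E=1024/423 G=512/263] → run B
t=8: vr[A=2048/1277 B=1536/793 C=1024/423 E=1024/423 G=512/263] → run A
t=9: vr[B=1536/793 C=1024/423 E=1024/423 G=512/263] → run B
t=10: vr[B=2048/793 C=1024/423 E=1024/423 G=512/263] → run G
t=11: vr[B=2048/793 C=1024/423 E=1024/423 G=1024/263] → run C
t=12: vr[B=2048/793 C=2048/423 E=1024/423 G=1024/263] → run E
t=13: vr[B=2048/793 C=2048/423 E=2048/423 G=1024/263] → run B
t=14: vr[B=2560/793 C=2048/423 E=2048/423 G=1024/263] → run B
t=15: vr[C=2048/423 E=2048/423 G=1024/263] → run G
t=16: vr[C=2048/423 E=2048/423 G=1536/263] → run C
t=17: vr[C=1024/141 E=2048/423 G=1536/263] → run E
t=18: vr[C=1024/141 E=1024/141 G=1536/263] → run G
t=19: vr[C=1024/141 E=1024/141] → run C
t=20: vr[C=4096/423 E=1024/141] → run E
t=21: vr[C=4096/423 E=4096/423] → run C
t=22: vr[C=5120/423 E=4096/423] → run E
t=23: vr[C=5120/423 E=5120/423] → run C
t=24: vr[C=2048/141 E=5120/423] → run E
t=25: vr[C=2048/141 E=2048/141] → run C
t=26: vr[C=7168/423 E=2048/141] → run E
t=27: vr[C=7168/423 E=7168/423] → run C
t=28: vr[E=7168/423] → run E
t=29: (idle)
t=30: (idle)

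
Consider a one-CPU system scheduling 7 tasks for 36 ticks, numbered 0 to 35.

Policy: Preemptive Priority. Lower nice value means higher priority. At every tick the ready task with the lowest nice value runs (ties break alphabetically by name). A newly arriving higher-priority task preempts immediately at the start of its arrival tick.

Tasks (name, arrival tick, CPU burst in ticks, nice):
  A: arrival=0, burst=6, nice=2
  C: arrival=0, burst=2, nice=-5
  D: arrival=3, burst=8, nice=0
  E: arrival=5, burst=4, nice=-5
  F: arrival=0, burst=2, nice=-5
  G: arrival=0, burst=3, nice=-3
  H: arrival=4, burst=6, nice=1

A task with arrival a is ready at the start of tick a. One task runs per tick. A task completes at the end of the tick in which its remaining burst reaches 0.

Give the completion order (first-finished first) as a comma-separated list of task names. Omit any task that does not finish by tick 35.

completion order = C, F, E, G, D, H, A

t=0: ready={A,C,F,G} → run C
t=1: ready={A,C,F,G} → run C
t=2: ready={A,F,G} → run F
t=3: ready={A,D,F,G} → run F
t=4: ready={A,D,G,H} → run G
t=5: ready={A,D,E,G,H} → run E
t=6: ready={A,D,E,G,H} → run E
t=7: ready={A,D,E,G,H} → run E
t=8: ready={A,D,E,G,H} → run E
t=9: ready={A,D,G,H} → run G
t=10: ready={A,D,G,H} → run G
t=11: ready={A,D,H} → run D
t=12: ready={A,D,H} → run D
t=13: ready={A,D,H} → run D
t=14: ready={A,D,H} → run D
t=15: ready={A,D,H} → run D
t=16: ready={A,D,H} → run D
t=17: ready={A,D,H} → run D
t=18: ready={A,D,H} → run D
t=19: ready={A,H} → run H
t=20: ready={A,H} → run H
t=21: ready={A,H} → run H
t=22: ready={A,H} → run H
t=23: ready={A,H} → run H
t=24: ready={A,H} → run H
t=25: ready={A} → run A
t=26: ready={A} → run A
t=27: ready={A} → run A
t=28: ready={A} → run A
t=29: ready={A} → run A
t=30: ready={A} → run A
t=31: (idle)
t=32: (idle)
t=33: (idle)
t=34: (idle)
t=35: (idle)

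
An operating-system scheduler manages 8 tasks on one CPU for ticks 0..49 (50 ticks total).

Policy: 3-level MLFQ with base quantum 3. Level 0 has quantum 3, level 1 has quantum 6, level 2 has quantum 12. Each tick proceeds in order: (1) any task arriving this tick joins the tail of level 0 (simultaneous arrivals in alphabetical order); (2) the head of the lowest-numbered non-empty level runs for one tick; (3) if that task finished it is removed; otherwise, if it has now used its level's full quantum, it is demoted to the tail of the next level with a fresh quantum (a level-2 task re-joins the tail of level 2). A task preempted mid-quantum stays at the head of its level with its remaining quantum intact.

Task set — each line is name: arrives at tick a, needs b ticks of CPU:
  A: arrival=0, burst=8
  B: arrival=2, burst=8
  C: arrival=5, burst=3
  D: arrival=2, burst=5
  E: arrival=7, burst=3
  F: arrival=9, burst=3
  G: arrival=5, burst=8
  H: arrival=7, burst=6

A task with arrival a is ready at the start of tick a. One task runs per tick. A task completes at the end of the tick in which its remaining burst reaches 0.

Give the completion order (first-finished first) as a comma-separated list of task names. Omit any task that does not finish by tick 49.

t=0: L0/L1/L2 = A/-/- → run A
t=1: L0/L1/L2 = A/-/- → run A
t=2: L0/L1/L2 = ABD/-/- → run A
t=3: L0/L1/L2 = BD/A/- → run B
t=4: L0/L1/L2 = BD/A/- → run B
t=5: L0/L1/L2 = BDCG/A/- → run B
t=6: L0/L1/L2 = DCG/AB/- → run D
t=7: L0/L1/L2 = DCGEH/AB/- → run D
t=8: L0/L1/L2 = DCGEH/AB/- → run D
t=9: L0/L1/L2 = CGEHF/ABD/- → run C
t=10: L0/L1/L2 = CGEHF/ABD/- → run C
t=11: L0/L1/L2 = CGEHF/ABD/- → run C
t=12: L0/L1/L2 = GEHF/ABD/- → run G
t=13: L0/L1/L2 = GEHF/ABD/- → run G
t=14: L0/L1/L2 = GEHF/ABD/- → run G
t=15: L0/L1/L2 = EHF/ABDG/- → run E
t=16: L0/L1/L2 = EHF/ABDG/- → run E
t=17: L0/L1/L2 = EHF/ABDG/- → run E
t=18: L0/L1/L2 = HF/ABDG/- → run H
t=19: L0/L1/L2 = HF/ABDG/- → run H
t=20: L0/L1/L2 = HF/ABDG/- → run H
t=21: L0/L1/L2 = F/ABDGH/- → run F
t=22: L0/L1/L2 = F/ABDGH/- → run F
t=23: L0/L1/L2 = F/ABDGH/- → run F
t=24: L0/L1/L2 = -/ABDGH/- → run A
t=25: L0/L1/L2 = -/ABDGH/- → run A
t=26: L0/L1/L2 = -/ABDGH/- → run A
t=27: L0/L1/L2 = -/ABDGH/- → run A
t=28: L0/L1/L2 = -/ABDGH/- → run A
t=29: L0/L1/L2 = -/BDGH/- → run B
t=30: L0/L1/L2 = -/BDGH/- → run B
t=31: L0/L1/L2 = -/BDGH/- → run B
t=32: L0/L1/L2 = -/BDGH/- → run B
t=33: L0/L1/L2 = -/BDGH/- → run B
t=34: L0/L1/L2 = -/DGH/- → run D
t=35: L0/L1/L2 = -/DGH/- → run D
t=36: L0/L1/L2 = -/GH/- → run G
t=37: L0/L1/L2 = -/GH/- → run G
t=38: L0/L1/L2 = -/GH/- → run G
t=39: L0/L1/L2 = -/GH/- → run G
t=40: L0/L1/L2 = -/GH/- → run G
t=41: L0/L1/L2 = -/H/- → run H
t=42: L0/L1/L2 = -/H/- → run H
t=43: L0/L1/L2 = -/H/- → run H
t=44: (idle)
t=45: (idle)
t=46: (idle)
t=47: (idle)
t=48: (idle)
t=49: (idle)

completion order = C, E, F, A, B, D, G, H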